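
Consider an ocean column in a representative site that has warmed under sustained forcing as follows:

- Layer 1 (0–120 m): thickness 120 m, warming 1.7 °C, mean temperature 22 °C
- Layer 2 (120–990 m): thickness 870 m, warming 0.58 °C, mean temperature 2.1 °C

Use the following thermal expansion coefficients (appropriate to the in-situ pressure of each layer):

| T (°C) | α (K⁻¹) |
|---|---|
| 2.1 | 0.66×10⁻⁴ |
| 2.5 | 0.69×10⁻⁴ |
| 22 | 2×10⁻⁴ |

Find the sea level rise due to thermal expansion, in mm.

Layer 1 at 22 °C → α = 2×10⁻⁴ K⁻¹
Layer 2 at 2.1 °C → α = 0.66×10⁻⁴ K⁻¹
120 × 1.7 × 2×10⁻⁴ = 0.04080 m
120–990 m: 0.58 × 870 × 0.66×10⁻⁴ = 0.0333036 m
Δh = 0.04080 + 0.0333036 = 0.0741036 m

Δh ≈ 74.1 mm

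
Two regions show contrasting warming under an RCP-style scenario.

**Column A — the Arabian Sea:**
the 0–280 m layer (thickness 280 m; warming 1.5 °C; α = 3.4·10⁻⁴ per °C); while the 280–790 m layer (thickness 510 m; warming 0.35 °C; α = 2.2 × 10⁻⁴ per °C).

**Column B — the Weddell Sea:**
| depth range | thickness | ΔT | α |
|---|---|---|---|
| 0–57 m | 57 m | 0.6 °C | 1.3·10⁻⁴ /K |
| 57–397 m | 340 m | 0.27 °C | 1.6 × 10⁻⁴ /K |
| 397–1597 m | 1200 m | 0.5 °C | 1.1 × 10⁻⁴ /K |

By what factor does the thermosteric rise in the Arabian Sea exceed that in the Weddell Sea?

A 1.5 × 3.4×10⁻⁴ × 280 = 0.14280 m
A Layer 2: 2.2×10⁻⁴ × 510 × 0.35 = 0.03927 m
A total: 0.18207 m
B 57 × 1.3×10⁻⁴ × 0.6 = 0.004446 m
B Layer 2: 0.27 × 1.6×10⁻⁴ × 340 = 0.014688 m
B 397–1597 m: 1200 × 1.1×10⁻⁴ × 0.5 = 0.06600 m
B total: 0.085134 m
Ratio: 0.18207 / 0.085134 ≈ 2.139

≈ 2.1×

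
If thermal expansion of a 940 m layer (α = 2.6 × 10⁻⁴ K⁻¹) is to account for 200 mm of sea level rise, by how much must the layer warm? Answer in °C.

ΔT = Δh/(αH) = 0.2 / (2.6×10⁻⁴ × 940) ≈ 0.8183 °C

ΔT ≈ 0.818 °C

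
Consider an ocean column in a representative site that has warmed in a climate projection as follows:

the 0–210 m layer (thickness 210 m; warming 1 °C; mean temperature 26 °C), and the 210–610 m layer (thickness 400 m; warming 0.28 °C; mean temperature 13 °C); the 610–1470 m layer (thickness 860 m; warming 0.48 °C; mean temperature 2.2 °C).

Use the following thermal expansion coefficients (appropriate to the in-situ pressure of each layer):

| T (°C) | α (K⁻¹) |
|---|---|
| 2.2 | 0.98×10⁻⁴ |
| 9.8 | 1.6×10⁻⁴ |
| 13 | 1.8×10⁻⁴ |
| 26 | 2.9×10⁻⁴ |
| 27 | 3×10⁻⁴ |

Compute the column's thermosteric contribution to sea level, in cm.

Layer 1 at 26 °C → α = 2.9×10⁻⁴ K⁻¹
Layer 2 at 13 °C → α = 1.8×10⁻⁴ K⁻¹
Layer 3 at 2.2 °C → α = 0.98×10⁻⁴ K⁻¹
Layer 1: 2.9×10⁻⁴ × 210 × 1 = 0.06090 m
400 × 0.28 × 1.8×10⁻⁴ = 0.02016 m
610–1470 m: 0.48 × 0.98×10⁻⁴ × 860 = 0.0404544 m
Δh = 0.06090 + 0.02016 + 0.0404544 = 0.1215144 m ≈ 12.2 cm

12.2 cm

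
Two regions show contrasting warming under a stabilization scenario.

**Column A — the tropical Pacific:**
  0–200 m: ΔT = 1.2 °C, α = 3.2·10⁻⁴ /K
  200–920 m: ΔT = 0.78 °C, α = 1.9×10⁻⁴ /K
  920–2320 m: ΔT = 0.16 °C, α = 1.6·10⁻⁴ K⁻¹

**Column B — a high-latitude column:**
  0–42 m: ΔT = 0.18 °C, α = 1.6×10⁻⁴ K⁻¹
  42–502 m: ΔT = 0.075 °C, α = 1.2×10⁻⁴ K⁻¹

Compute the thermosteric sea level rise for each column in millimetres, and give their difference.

A 0–200 m: 3.2×10⁻⁴ × 1.2 × 200 = 0.07680 m
A 200–920 m: 1.9×10⁻⁴ × 0.78 × 720 = 0.106704 m
A 1400 × 0.16 × 1.6×10⁻⁴ = 0.03584 m
A total: 0.219344 m
B 0.18 × 42 × 1.6×10⁻⁴ = 0.0012096 m
B 0.075 × 460 × 1.2×10⁻⁴ = 0.00414 m
B total: 0.0053496 m
Difference: 0.219344 − 0.0053496 = 0.2139944 m

A: 219 mm; B: 5.35 mm; difference 214 mm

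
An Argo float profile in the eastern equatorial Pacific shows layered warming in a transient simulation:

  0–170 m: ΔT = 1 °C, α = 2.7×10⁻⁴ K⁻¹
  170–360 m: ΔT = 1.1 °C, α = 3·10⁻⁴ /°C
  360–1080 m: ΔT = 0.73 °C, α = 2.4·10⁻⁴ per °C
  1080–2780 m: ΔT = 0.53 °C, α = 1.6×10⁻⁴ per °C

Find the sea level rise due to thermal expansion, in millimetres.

Δh = 380 mm

0–170 m: 170 × 2.7×10⁻⁴ × 1 = 0.04590 m
170–360 m: 3×10⁻⁴ × 1.1 × 190 = 0.06270 m
Layer 3: 0.73 × 2.4×10⁻⁴ × 720 = 0.126144 m
1080–2780 m: 0.53 × 1700 × 1.6×10⁻⁴ = 0.14416 m
Δh = 0.04590 + 0.06270 + 0.126144 + 0.14416 = 0.378904 m ≈ 380 mm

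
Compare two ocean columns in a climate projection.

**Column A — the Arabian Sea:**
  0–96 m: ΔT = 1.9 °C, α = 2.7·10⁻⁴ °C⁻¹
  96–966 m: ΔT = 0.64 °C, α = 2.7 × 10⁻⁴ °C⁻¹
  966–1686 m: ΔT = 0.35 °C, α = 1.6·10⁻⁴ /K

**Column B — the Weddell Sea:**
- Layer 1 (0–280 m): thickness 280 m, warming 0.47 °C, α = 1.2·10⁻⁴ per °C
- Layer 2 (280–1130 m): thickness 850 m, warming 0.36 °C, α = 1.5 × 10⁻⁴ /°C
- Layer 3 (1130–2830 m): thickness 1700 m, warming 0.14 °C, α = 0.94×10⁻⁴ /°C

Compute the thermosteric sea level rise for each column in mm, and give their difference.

A: 240 mm; B: 84.1 mm; difference 156 mm

A 96 × 2.7×10⁻⁴ × 1.9 = 0.049248 m
A 0.64 × 2.7×10⁻⁴ × 870 = 0.150336 m
A 1.6×10⁻⁴ × 720 × 0.35 = 0.04032 m
A total: 0.239904 m
B Layer 1: 0.47 × 280 × 1.2×10⁻⁴ = 0.015792 m
B 280–1130 m: 1.5×10⁻⁴ × 850 × 0.36 = 0.04590 m
B 1130–2830 m: 0.94×10⁻⁴ × 0.14 × 1700 = 0.022372 m
B total: 0.084064 m
Difference: 0.239904 − 0.084064 = 0.15584 m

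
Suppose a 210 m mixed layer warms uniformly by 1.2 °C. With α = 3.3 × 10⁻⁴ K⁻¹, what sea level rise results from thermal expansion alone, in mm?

Δh = αΔT·H = 3.3×10⁻⁴ × 1.2 × 210 = 0.08316 m

about 83.2 mm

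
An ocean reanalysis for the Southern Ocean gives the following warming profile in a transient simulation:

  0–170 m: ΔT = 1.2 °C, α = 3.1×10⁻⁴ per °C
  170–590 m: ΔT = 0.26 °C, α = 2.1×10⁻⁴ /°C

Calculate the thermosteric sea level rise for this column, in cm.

3.1×10⁻⁴ × 170 × 1.2 = 0.06324 m
170–590 m: 2.1×10⁻⁴ × 420 × 0.26 = 0.022932 m
Δh = 0.06324 + 0.022932 = 0.086172 m

8.6 cm of thermosteric rise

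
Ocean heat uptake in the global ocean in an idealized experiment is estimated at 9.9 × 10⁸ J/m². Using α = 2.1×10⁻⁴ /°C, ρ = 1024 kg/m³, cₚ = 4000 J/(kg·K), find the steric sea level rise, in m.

0.0508 m

Δh = αQ/(ρcₚ) = 2.1×10⁻⁴ × 9.9×10⁸ / (1024 × 4000) ≈ 0.050757 m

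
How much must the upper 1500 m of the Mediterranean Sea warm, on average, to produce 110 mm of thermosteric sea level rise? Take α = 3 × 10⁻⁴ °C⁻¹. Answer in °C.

about 0.24 °C

ΔT = Δh/(αH) = 0.11 / (3×10⁻⁴ × 1500) ≈ 0.2444 °C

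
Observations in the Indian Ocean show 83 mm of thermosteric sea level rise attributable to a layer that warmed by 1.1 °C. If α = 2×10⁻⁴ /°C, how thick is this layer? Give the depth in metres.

about 377 m

H = Δh/(αΔT) = 0.083 / (2×10⁻⁴ × 1.1) ≈ 377.3 m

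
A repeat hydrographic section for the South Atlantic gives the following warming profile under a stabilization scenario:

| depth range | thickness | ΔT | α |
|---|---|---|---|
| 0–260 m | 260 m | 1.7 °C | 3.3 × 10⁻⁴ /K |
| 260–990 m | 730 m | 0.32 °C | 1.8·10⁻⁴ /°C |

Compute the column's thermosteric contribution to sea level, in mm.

Δh = 190 mm

Layer 1: 3.3×10⁻⁴ × 260 × 1.7 = 0.14586 m
Layer 2: 0.32 × 730 × 1.8×10⁻⁴ = 0.042048 m
Δh = 0.14586 + 0.042048 = 0.187908 m ≈ 190 mm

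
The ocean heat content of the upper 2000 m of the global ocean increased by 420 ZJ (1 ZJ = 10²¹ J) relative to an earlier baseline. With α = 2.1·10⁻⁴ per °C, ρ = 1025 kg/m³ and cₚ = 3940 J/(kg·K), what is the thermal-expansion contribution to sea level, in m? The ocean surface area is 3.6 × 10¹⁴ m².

Per unit area: Q = 420×10²¹ / (3.6×10¹⁴) ≈ 1.167×10⁹ J/m²
Δh = αQ/(ρcₚ) = 2.1×10⁻⁴ × 1.167×10⁹ / (1025 × 3940) ≈ 0.060683 m

0.061 m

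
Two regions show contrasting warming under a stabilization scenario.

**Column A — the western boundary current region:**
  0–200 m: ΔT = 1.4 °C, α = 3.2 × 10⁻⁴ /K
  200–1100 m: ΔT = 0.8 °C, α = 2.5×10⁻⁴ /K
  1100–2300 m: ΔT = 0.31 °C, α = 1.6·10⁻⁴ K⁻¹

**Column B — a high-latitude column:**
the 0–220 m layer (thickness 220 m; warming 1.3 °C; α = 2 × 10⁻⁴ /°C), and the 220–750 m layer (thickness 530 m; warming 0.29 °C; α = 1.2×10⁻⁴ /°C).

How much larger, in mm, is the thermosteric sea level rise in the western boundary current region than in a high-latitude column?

A 0–200 m: 200 × 3.2×10⁻⁴ × 1.4 = 0.08960 m
A 0.8 × 900 × 2.5×10⁻⁴ = 0.18000 m
A 1100–2300 m: 1.6×10⁻⁴ × 1200 × 0.31 = 0.05952 m
A total: 0.32912 m
B 220 × 2×10⁻⁴ × 1.3 = 0.05720 m
B 220–750 m: 0.29 × 1.2×10⁻⁴ × 530 = 0.018444 m
B total: 0.075644 m
Difference: 0.32912 − 0.075644 = 0.253476 m

253 mm larger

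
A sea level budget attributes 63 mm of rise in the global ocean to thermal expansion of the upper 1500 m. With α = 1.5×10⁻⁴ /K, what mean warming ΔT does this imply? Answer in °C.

ΔT ≈ 0.280 °C

ΔT = Δh/(αH) = 0.063 / (1.5×10⁻⁴ × 1500) = 0.2800 °C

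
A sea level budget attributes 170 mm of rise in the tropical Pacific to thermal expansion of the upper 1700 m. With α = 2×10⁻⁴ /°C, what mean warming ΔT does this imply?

ΔT = Δh/(αH) = 0.17 / (2×10⁻⁴ × 1700) = 0.5000 K

ΔT ≈ 0.500 K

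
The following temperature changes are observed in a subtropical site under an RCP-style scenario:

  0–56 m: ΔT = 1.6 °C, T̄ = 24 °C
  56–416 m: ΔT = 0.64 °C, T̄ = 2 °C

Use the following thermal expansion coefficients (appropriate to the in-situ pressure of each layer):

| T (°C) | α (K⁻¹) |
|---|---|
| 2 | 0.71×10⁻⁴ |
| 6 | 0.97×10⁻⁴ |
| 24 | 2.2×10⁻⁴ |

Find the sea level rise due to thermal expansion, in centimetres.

Layer 1 at 24 °C → α = 2.2×10⁻⁴ K⁻¹
Layer 2 at 2 °C → α = 0.71×10⁻⁴ K⁻¹
0–56 m: 2.2×10⁻⁴ × 1.6 × 56 = 0.019712 m
0.71×10⁻⁴ × 0.64 × 360 = 0.0163584 m
Δh = 0.019712 + 0.0163584 = 0.0360704 m

3.61 cm of thermosteric rise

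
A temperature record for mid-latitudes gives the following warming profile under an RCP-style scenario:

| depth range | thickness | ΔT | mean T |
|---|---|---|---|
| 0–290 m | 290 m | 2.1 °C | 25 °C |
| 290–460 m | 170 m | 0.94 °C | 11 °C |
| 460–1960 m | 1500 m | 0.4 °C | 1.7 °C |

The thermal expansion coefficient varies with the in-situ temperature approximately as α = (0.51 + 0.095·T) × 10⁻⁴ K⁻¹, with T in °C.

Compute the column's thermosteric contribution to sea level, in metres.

about 0.24 m

Layer 1: α = (0.51 + 0.095×25)×10⁻⁴ = 2.885×10⁻⁴ K⁻¹
Layer 2: α = (0.51 + 0.095×11)×10⁻⁴ = 1.555×10⁻⁴ K⁻¹
Layer 3: α = (0.51 + 0.095×1.7)×10⁻⁴ = 0.6715×10⁻⁴ K⁻¹
2.1 × 2.885×10⁻⁴ × 290 = 0.1756965 m
1.555×10⁻⁴ × 170 × 0.94 = 0.0248489 m
0.4 × 1500 × 0.6715×10⁻⁴ = 0.04029 m
Δh = 0.1756965 + 0.0248489 + 0.04029 = 0.2408354 m ≈ 0.24 m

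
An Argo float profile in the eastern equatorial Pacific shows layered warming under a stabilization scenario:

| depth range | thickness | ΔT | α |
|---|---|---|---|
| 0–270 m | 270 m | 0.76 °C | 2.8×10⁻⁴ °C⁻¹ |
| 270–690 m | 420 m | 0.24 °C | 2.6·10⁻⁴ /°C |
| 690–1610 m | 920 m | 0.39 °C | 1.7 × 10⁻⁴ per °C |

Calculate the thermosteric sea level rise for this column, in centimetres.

Layer 1: 2.8×10⁻⁴ × 0.76 × 270 = 0.057456 m
270–690 m: 2.6×10⁻⁴ × 420 × 0.24 = 0.026208 m
690–1610 m: 920 × 1.7×10⁻⁴ × 0.39 = 0.060996 m
Δh = 0.057456 + 0.026208 + 0.060996 = 0.14466 m

Δh = 14.5 cm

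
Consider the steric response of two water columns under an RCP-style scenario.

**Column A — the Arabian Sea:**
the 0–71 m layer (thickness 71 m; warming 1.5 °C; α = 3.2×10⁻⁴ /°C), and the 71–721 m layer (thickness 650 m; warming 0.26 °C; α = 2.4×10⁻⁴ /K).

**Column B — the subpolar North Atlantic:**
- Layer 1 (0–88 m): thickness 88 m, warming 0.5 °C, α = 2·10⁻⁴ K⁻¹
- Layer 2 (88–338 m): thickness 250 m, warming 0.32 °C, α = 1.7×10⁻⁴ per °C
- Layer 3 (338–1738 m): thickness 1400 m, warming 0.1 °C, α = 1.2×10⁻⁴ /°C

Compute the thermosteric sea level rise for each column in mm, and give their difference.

Δh_A ≈ 74.6 mm, Δh_B ≈ 39.2 mm; difference ≈ 35.4 mm

A 0–71 m: 1.5 × 3.2×10⁻⁴ × 71 = 0.03408 m
A 71–721 m: 0.26 × 2.4×10⁻⁴ × 650 = 0.04056 m
A total: 0.07464 m
B Layer 1: 2×10⁻⁴ × 88 × 0.5 = 0.00880 m
B 88–338 m: 250 × 1.7×10⁻⁴ × 0.32 = 0.01360 m
B Layer 3: 0.1 × 1400 × 1.2×10⁻⁴ = 0.01680 m
B total: 0.03920 m
Difference: 0.07464 − 0.03920 = 0.03544 m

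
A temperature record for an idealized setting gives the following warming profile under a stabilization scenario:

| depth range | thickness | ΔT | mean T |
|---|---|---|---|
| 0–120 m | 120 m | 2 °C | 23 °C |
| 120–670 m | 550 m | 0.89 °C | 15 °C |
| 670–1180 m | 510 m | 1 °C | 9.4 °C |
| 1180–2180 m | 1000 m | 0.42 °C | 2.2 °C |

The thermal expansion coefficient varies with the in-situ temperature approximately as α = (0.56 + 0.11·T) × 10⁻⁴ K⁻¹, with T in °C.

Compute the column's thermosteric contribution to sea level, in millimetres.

Layer 1: α = (0.56 + 0.11×23)×10⁻⁴ = 3.09×10⁻⁴ K⁻¹
Layer 2: α = (0.56 + 0.11×15)×10⁻⁴ = 2.21×10⁻⁴ K⁻¹
Layer 3: α = (0.56 + 0.11×9.4)×10⁻⁴ = 1.594×10⁻⁴ K⁻¹
Layer 4: α = (0.56 + 0.11×2.2)×10⁻⁴ = 0.802×10⁻⁴ K⁻¹
120 × 3.09×10⁻⁴ × 2 = 0.07416 m
120–670 m: 0.89 × 2.21×10⁻⁴ × 550 = 0.1081795 m
Layer 3: 510 × 1.594×10⁻⁴ × 1 = 0.081294 m
1000 × 0.802×10⁻⁴ × 0.42 = 0.033684 m
Δh = 0.07416 + 0.1081795 + 0.081294 + 0.033684 = 0.2973175 m

about 297 mm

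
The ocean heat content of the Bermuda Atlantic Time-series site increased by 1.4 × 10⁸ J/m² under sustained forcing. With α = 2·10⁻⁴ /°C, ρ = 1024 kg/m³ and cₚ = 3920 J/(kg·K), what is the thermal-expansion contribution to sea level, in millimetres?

about 7.0 mm

Δh = αQ/(ρcₚ) = 2×10⁻⁴ × 1.4×10⁸ / (1024 × 3920) ≈ 0.0069754 m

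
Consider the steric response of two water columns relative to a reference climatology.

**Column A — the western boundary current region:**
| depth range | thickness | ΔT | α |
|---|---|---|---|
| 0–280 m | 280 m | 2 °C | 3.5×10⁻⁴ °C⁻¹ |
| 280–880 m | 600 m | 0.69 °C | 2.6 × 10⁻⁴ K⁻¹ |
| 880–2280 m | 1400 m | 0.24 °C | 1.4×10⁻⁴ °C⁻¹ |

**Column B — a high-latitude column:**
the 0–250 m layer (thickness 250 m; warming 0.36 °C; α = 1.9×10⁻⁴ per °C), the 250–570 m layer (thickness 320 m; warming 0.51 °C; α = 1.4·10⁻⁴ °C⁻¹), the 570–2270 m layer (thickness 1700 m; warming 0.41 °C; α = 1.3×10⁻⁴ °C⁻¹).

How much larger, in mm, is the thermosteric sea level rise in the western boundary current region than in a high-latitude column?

220 mm

A 280 × 3.5×10⁻⁴ × 2 = 0.19600 m
A 280–880 m: 600 × 2.6×10⁻⁴ × 0.69 = 0.10764 m
A 880–2280 m: 0.24 × 1400 × 1.4×10⁻⁴ = 0.04704 m
A total: 0.35068 m
B 0–250 m: 0.36 × 250 × 1.9×10⁻⁴ = 0.01710 m
B 250–570 m: 0.51 × 320 × 1.4×10⁻⁴ = 0.022848 m
B 1700 × 0.41 × 1.3×10⁻⁴ = 0.09061 m
B total: 0.130558 m
Difference: 0.35068 − 0.130558 = 0.220122 m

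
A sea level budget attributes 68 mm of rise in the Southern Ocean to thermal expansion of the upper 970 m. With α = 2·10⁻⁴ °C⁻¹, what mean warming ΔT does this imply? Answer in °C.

0.35 °C

ΔT = Δh/(αH) = 0.068 / (2×10⁻⁴ × 970) ≈ 0.3505 °C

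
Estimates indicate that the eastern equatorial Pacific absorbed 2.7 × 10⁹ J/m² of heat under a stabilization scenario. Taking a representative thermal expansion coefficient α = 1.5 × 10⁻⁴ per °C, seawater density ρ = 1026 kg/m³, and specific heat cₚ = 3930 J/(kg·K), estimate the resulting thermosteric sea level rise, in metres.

Δh = αQ/(ρcₚ) = 1.5×10⁻⁴ × 2.7×10⁹ / (1026 × 3930) ≈ 0.10044 m

Δh = 0.10 m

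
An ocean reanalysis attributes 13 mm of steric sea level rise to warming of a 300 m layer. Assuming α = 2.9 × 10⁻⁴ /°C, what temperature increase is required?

about 0.149 °C

ΔT = Δh/(αH) = 0.013 / (2.9×10⁻⁴ × 300) ≈ 0.1494 °C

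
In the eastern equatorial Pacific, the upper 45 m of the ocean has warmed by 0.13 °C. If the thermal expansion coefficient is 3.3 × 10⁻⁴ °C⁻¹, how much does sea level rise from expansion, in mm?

Δh = 1.93 mm

Δh = αΔT·H = 3.3×10⁻⁴ × 0.13 × 45 = 0.0019305 m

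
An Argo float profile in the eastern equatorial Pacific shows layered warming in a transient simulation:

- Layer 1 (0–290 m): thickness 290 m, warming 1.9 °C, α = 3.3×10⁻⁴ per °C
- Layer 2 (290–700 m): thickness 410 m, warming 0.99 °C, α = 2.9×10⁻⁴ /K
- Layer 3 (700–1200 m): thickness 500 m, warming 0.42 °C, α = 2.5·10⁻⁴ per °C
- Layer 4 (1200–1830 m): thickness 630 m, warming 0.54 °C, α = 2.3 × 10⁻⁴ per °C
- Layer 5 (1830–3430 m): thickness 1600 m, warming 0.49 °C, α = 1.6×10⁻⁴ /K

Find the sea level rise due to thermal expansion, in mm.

Δh = 560 mm

Layer 1: 290 × 1.9 × 3.3×10⁻⁴ = 0.18183 m
290–700 m: 410 × 2.9×10⁻⁴ × 0.99 = 0.117711 m
Layer 3: 0.42 × 2.5×10⁻⁴ × 500 = 0.05250 m
Layer 4: 2.3×10⁻⁴ × 0.54 × 630 = 0.078246 m
1600 × 0.49 × 1.6×10⁻⁴ = 0.12544 m
Δh = 0.18183 + 0.117711 + 0.05250 + 0.078246 + 0.12544 = 0.555727 m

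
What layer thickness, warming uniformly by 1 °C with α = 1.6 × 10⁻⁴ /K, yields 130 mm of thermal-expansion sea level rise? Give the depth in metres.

H = Δh/(αΔT) = 0.13 / (1.6×10⁻⁴ × 1) = 812.5 m

813 m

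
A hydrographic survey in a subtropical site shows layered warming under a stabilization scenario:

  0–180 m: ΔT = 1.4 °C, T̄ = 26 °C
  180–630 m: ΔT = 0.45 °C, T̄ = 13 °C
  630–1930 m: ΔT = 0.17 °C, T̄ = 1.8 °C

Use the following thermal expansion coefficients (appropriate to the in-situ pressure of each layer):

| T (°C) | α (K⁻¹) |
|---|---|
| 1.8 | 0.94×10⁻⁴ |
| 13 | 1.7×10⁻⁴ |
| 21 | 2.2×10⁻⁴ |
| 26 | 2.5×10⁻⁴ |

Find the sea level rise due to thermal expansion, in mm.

Layer 1 at 26 °C → α = 2.5×10⁻⁴ K⁻¹
Layer 2 at 13 °C → α = 1.7×10⁻⁴ K⁻¹
Layer 3 at 1.8 °C → α = 0.94×10⁻⁴ K⁻¹
0–180 m: 2.5×10⁻⁴ × 1.4 × 180 = 0.06300 m
Layer 2: 450 × 0.45 × 1.7×10⁻⁴ = 0.034425 m
630–1930 m: 0.94×10⁻⁴ × 1300 × 0.17 = 0.020774 m
Δh = 0.06300 + 0.034425 + 0.020774 = 0.118199 m

Δh ≈ 118 mm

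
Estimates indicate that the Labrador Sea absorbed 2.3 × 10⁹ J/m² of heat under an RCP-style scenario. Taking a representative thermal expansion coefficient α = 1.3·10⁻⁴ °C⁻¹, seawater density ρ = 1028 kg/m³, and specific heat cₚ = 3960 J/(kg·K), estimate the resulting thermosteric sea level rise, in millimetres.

73 mm

Δh = αQ/(ρcₚ) = 1.3×10⁻⁴ × 2.3×10⁹ / (1028 × 3960) ≈ 0.073448 m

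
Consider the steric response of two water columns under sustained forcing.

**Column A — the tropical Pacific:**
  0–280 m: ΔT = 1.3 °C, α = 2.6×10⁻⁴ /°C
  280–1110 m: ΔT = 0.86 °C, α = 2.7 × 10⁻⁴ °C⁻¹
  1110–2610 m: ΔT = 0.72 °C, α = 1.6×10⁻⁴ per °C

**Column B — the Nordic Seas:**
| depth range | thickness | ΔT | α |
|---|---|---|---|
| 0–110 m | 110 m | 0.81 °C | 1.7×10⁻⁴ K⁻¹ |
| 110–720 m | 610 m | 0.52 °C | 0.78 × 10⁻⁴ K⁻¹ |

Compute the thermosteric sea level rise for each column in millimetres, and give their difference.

Δh_A ≈ 460 mm, Δh_B ≈ 39.9 mm; difference ≈ 420 mm

A Layer 1: 280 × 2.6×10⁻⁴ × 1.3 = 0.09464 m
A 280–1110 m: 2.7×10⁻⁴ × 0.86 × 830 = 0.192726 m
A 0.72 × 1500 × 1.6×10⁻⁴ = 0.17280 m
A total: 0.460166 m
B 0.81 × 1.7×10⁻⁴ × 110 = 0.015147 m
B Layer 2: 0.78×10⁻⁴ × 610 × 0.52 = 0.0247416 m
B total: 0.0398886 m
Difference: 0.460166 − 0.0398886 = 0.4202774 m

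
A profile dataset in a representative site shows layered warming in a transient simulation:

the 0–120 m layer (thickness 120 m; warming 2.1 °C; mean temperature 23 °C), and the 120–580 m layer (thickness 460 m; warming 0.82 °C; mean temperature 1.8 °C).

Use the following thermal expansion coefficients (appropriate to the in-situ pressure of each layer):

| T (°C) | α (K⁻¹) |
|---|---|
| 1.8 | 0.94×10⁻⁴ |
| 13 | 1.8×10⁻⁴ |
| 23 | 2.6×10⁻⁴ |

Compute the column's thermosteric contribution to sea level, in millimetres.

101 mm of thermosteric rise

Layer 1 at 23 °C → α = 2.6×10⁻⁴ K⁻¹
Layer 2 at 1.8 °C → α = 0.94×10⁻⁴ K⁻¹
120 × 2.1 × 2.6×10⁻⁴ = 0.06552 m
120–580 m: 0.82 × 460 × 0.94×10⁻⁴ = 0.0354568 m
Δh = 0.06552 + 0.0354568 = 0.1009768 m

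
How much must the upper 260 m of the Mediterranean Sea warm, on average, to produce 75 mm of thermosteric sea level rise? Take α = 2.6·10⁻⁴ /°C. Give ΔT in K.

ΔT = Δh/(αH) = 0.075 / (2.6×10⁻⁴ × 260) ≈ 1.109 K

1.11 K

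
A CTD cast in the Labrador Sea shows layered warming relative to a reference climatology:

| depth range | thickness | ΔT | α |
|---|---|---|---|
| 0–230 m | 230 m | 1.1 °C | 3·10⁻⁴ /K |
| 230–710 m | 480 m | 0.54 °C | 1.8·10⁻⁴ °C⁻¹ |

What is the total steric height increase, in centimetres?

230 × 1.1 × 3×10⁻⁴ = 0.07590 m
1.8×10⁻⁴ × 0.54 × 480 = 0.046656 m
Δh = 0.07590 + 0.046656 = 0.122556 m ≈ 12.3 cm

Δh = 12.3 cm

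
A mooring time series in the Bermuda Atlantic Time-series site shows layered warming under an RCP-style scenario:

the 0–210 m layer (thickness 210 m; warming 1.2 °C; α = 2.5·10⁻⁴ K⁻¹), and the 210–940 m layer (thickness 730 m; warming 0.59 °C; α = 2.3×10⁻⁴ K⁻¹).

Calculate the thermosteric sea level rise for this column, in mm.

about 160 mm

Layer 1: 2.5×10⁻⁴ × 210 × 1.2 = 0.06300 m
210–940 m: 730 × 0.59 × 2.3×10⁻⁴ = 0.099061 m
Δh = 0.06300 + 0.099061 = 0.162061 m ≈ 160 mm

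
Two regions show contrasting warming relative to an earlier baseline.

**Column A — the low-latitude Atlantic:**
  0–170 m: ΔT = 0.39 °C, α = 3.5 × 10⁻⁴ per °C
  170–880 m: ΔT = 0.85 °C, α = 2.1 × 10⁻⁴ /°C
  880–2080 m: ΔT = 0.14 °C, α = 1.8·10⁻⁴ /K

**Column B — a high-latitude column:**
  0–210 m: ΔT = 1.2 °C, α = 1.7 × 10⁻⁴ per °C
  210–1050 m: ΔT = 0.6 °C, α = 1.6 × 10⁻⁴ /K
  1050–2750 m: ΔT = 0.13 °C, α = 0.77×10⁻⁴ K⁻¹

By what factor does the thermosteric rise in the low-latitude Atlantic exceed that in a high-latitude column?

A Layer 1: 3.5×10⁻⁴ × 0.39 × 170 = 0.023205 m
A Layer 2: 2.1×10⁻⁴ × 710 × 0.85 = 0.126735 m
A 0.14 × 1200 × 1.8×10⁻⁴ = 0.03024 m
A total: 0.18018 m
B Layer 1: 210 × 1.2 × 1.7×10⁻⁴ = 0.04284 m
B 210–1050 m: 840 × 1.6×10⁻⁴ × 0.6 = 0.08064 m
B 0.13 × 0.77×10⁻⁴ × 1700 = 0.017017 m
B total: 0.140497 m
Ratio: 0.18018 / 0.140497 ≈ 1.282

≈ 1.28×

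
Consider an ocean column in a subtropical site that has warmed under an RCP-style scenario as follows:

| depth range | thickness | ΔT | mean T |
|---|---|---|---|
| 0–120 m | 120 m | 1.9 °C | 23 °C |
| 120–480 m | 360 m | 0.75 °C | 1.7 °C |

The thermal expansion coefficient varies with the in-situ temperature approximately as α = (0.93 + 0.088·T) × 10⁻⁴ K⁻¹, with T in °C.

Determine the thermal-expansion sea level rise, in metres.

Layer 1: α = (0.93 + 0.088×23)×10⁻⁴ = 2.954×10⁻⁴ K⁻¹
Layer 2: α = (0.93 + 0.088×1.7)×10⁻⁴ = 1.0796×10⁻⁴ K⁻¹
Layer 1: 1.9 × 120 × 2.954×10⁻⁴ = 0.0673512 m
Layer 2: 0.75 × 1.0796×10⁻⁴ × 360 = 0.0291492 m
Δh = 0.0673512 + 0.0291492 = 0.0965004 m

about 0.0965 m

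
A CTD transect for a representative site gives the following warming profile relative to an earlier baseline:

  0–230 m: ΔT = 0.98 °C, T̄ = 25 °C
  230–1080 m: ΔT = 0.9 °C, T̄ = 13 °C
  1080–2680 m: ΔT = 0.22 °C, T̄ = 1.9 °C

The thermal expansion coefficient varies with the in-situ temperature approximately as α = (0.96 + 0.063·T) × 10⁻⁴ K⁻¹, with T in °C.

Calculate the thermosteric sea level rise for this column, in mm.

Layer 1: α = (0.96 + 0.063×25)×10⁻⁴ = 2.535×10⁻⁴ K⁻¹
Layer 2: α = (0.96 + 0.063×13)×10⁻⁴ = 1.779×10⁻⁴ K⁻¹
Layer 3: α = (0.96 + 0.063×1.9)×10⁻⁴ = 1.0797×10⁻⁴ K⁻¹
Layer 1: 0.98 × 230 × 2.535×10⁻⁴ = 0.0571389 m
Layer 2: 0.9 × 850 × 1.779×10⁻⁴ = 0.1360935 m
0.22 × 1600 × 1.0797×10⁻⁴ = 0.03800544 m
Δh = 0.0571389 + 0.1360935 + 0.03800544 = 0.23123784 m

Δh = 231 mm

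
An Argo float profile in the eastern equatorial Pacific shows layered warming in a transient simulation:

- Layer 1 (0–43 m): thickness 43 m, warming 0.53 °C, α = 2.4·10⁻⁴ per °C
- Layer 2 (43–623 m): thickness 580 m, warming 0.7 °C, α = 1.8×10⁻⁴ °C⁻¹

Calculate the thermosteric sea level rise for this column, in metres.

Δh = 0.0785 m

Layer 1: 43 × 0.53 × 2.4×10⁻⁴ = 0.0054696 m
580 × 0.7 × 1.8×10⁻⁴ = 0.07308 m
Δh = 0.0054696 + 0.07308 = 0.0785496 m ≈ 0.0785 m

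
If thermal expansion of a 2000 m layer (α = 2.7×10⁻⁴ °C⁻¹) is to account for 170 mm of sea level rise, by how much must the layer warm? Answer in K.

0.315 K

ΔT = Δh/(αH) = 0.17 / (2.7×10⁻⁴ × 2000) ≈ 0.3148 K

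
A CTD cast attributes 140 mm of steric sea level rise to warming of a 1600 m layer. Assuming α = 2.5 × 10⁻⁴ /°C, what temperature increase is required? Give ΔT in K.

ΔT = Δh/(αH) = 0.14 / (2.5×10⁻⁴ × 1600) = 0.3500 K

ΔT ≈ 0.35 K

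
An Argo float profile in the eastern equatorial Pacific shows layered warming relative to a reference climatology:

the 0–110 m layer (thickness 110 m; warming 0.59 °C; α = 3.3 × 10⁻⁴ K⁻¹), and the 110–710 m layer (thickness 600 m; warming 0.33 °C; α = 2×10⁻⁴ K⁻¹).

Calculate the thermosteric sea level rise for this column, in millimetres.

about 61.0 mm

Layer 1: 0.59 × 3.3×10⁻⁴ × 110 = 0.021417 m
110–710 m: 600 × 0.33 × 2×10⁻⁴ = 0.03960 m
Δh = 0.021417 + 0.03960 = 0.061017 m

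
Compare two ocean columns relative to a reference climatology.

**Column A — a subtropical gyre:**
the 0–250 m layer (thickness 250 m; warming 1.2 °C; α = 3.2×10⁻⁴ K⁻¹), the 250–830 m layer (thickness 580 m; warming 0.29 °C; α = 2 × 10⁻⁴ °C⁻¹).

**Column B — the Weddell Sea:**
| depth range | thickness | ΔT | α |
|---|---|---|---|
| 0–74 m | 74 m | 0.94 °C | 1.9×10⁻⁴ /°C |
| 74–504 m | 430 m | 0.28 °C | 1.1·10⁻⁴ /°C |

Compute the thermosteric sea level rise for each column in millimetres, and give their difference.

A: 130 mm; B: 26.5 mm; difference 103 mm

A 0–250 m: 3.2×10⁻⁴ × 1.2 × 250 = 0.09600 m
A Layer 2: 0.29 × 580 × 2×10⁻⁴ = 0.03364 m
A total: 0.12964 m
B 1.9×10⁻⁴ × 0.94 × 74 = 0.0132164 m
B 1.1×10⁻⁴ × 430 × 0.28 = 0.013244 m
B total: 0.0264604 m
Difference: 0.12964 − 0.0264604 = 0.1031796 m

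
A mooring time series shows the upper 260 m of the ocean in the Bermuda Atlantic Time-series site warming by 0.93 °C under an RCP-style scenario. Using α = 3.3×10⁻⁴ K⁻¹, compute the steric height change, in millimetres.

Δh ≈ 80 mm

Δh = αΔT·H = 3.3×10⁻⁴ × 0.93 × 260 = 0.079794 m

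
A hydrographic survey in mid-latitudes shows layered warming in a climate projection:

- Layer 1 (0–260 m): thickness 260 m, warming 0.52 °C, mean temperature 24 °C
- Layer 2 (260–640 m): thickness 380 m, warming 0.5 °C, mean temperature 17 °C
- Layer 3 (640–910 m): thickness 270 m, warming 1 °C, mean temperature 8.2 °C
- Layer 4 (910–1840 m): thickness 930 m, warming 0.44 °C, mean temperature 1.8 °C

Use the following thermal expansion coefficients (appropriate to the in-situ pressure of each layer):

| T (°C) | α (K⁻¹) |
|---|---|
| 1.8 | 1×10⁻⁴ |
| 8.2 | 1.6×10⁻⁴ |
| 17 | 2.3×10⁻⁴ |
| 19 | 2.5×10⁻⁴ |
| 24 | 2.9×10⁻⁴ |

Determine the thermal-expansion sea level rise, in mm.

Layer 1 at 24 °C → α = 2.9×10⁻⁴ K⁻¹
Layer 2 at 17 °C → α = 2.3×10⁻⁴ K⁻¹
Layer 3 at 8.2 °C → α = 1.6×10⁻⁴ K⁻¹
Layer 4 at 1.8 °C → α = 1×10⁻⁴ K⁻¹
0.52 × 2.9×10⁻⁴ × 260 = 0.039208 m
Layer 2: 380 × 2.3×10⁻⁴ × 0.5 = 0.04370 m
640–910 m: 270 × 1 × 1.6×10⁻⁴ = 0.04320 m
Layer 4: 930 × 0.44 × 1×10⁻⁴ = 0.04092 m
Δh = 0.039208 + 0.04370 + 0.04320 + 0.04092 = 0.167028 m

about 170 mm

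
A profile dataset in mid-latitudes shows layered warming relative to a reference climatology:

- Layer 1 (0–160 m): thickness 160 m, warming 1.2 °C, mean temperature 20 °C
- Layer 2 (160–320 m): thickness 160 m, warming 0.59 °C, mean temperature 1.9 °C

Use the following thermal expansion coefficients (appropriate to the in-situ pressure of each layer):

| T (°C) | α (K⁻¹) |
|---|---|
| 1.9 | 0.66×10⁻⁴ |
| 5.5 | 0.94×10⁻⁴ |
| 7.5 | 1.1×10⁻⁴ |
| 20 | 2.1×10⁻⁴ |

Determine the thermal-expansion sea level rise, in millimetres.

Layer 1 at 20 °C → α = 2.1×10⁻⁴ K⁻¹
Layer 2 at 1.9 °C → α = 0.66×10⁻⁴ K⁻¹
Layer 1: 1.2 × 2.1×10⁻⁴ × 160 = 0.04032 m
0.59 × 160 × 0.66×10⁻⁴ = 0.0062304 m
Δh = 0.04032 + 0.0062304 = 0.0465504 m

46.6 mm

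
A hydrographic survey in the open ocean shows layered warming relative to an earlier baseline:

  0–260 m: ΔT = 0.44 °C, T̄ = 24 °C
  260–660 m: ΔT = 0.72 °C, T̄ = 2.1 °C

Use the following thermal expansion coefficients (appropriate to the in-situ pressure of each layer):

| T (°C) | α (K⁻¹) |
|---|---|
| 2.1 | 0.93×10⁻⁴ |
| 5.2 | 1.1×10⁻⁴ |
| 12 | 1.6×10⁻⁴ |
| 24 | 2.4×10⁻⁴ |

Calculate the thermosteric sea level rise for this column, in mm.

Layer 1 at 24 °C → α = 2.4×10⁻⁴ K⁻¹
Layer 2 at 2.1 °C → α = 0.93×10⁻⁴ K⁻¹
Layer 1: 260 × 0.44 × 2.4×10⁻⁴ = 0.027456 m
0.93×10⁻⁴ × 400 × 0.72 = 0.026784 m
Δh = 0.027456 + 0.026784 = 0.05424 m ≈ 54 mm

Δh ≈ 54 mm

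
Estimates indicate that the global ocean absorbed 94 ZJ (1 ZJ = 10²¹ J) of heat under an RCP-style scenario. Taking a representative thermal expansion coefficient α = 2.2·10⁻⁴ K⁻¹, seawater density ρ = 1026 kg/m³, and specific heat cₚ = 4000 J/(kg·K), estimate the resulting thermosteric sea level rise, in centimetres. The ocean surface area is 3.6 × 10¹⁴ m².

Δh = 1.40 cm

Per unit area: Q = 94×10²¹ / (3.6×10¹⁴) ≈ 2.611×10⁸ J/m²
Δh = αQ/(ρcₚ) = 2.2×10⁻⁴ × 2.611×10⁸ / (1026 × 4000) ≈ 0.013997 m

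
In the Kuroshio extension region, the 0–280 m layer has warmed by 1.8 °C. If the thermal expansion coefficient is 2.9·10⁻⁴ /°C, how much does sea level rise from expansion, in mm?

Δh = 146 mm

Δh = αΔT·H = 2.9×10⁻⁴ × 1.8 × 280 = 0.14616 m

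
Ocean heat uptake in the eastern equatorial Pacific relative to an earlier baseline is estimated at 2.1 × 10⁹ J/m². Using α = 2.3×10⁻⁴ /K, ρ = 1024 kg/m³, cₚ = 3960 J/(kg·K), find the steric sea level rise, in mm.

119 mm of thermosteric rise

Δh = αQ/(ρcₚ) = 2.3×10⁻⁴ × 2.1×10⁹ / (1024 × 3960) ≈ 0.11911 m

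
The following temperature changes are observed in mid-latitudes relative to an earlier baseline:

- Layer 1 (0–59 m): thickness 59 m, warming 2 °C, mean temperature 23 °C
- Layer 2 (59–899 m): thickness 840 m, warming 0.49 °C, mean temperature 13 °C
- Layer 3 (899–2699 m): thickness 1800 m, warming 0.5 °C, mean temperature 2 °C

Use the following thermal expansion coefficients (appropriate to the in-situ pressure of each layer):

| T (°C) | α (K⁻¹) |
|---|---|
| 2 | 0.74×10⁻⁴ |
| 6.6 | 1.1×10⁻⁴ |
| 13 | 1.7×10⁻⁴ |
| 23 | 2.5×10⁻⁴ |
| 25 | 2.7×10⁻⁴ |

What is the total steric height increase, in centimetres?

about 16.6 cm

Layer 1 at 23 °C → α = 2.5×10⁻⁴ K⁻¹
Layer 2 at 13 °C → α = 1.7×10⁻⁴ K⁻¹
Layer 3 at 2 °C → α = 0.74×10⁻⁴ K⁻¹
Layer 1: 2 × 2.5×10⁻⁴ × 59 = 0.02950 m
Layer 2: 1.7×10⁻⁴ × 0.49 × 840 = 0.069972 m
0.5 × 1800 × 0.74×10⁻⁴ = 0.06660 m
Δh = 0.02950 + 0.069972 + 0.06660 = 0.166072 m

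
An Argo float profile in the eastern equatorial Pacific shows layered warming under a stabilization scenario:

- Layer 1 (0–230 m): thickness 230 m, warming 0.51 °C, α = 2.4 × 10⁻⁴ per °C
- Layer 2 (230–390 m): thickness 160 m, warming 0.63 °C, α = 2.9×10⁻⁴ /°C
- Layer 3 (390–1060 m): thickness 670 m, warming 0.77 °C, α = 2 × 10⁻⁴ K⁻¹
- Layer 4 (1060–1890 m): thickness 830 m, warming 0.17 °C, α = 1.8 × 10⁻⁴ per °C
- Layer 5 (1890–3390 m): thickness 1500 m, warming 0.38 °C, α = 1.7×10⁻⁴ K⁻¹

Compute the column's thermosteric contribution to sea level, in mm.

283 mm of thermosteric rise

0–230 m: 230 × 0.51 × 2.4×10⁻⁴ = 0.028152 m
Layer 2: 160 × 0.63 × 2.9×10⁻⁴ = 0.029232 m
Layer 3: 2×10⁻⁴ × 670 × 0.77 = 0.10318 m
1.8×10⁻⁴ × 0.17 × 830 = 0.025398 m
Layer 5: 0.38 × 1.7×10⁻⁴ × 1500 = 0.09690 m
Δh = 0.028152 + 0.029232 + 0.10318 + 0.025398 + 0.09690 = 0.282862 m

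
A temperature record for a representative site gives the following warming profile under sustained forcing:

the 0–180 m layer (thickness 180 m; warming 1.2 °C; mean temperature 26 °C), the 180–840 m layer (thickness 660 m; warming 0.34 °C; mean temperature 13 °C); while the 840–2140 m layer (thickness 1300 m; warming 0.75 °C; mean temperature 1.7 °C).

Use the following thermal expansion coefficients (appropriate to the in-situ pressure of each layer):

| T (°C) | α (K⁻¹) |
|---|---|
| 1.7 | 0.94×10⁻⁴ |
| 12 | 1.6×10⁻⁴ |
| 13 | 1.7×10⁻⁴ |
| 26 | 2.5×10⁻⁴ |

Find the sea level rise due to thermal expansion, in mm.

Layer 1 at 26 °C → α = 2.5×10⁻⁴ K⁻¹
Layer 2 at 13 °C → α = 1.7×10⁻⁴ K⁻¹
Layer 3 at 1.7 °C → α = 0.94×10⁻⁴ K⁻¹
0–180 m: 2.5×10⁻⁴ × 180 × 1.2 = 0.05400 m
180–840 m: 660 × 0.34 × 1.7×10⁻⁴ = 0.038148 m
0.94×10⁻⁴ × 1300 × 0.75 = 0.09165 m
Δh = 0.05400 + 0.038148 + 0.09165 = 0.183798 m ≈ 184 mm

184 mm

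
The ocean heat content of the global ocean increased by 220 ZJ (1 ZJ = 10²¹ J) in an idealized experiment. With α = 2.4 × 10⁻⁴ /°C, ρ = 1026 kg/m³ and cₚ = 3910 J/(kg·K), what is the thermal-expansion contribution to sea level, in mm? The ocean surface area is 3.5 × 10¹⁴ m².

Per unit area: Q = 220×10²¹ / (3.5×10¹⁴) ≈ 6.286×10⁸ J/m²
Δh = αQ/(ρcₚ) = 2.4×10⁻⁴ × 6.286×10⁸ / (1026 × 3910) ≈ 0.037606 m

about 37.6 mm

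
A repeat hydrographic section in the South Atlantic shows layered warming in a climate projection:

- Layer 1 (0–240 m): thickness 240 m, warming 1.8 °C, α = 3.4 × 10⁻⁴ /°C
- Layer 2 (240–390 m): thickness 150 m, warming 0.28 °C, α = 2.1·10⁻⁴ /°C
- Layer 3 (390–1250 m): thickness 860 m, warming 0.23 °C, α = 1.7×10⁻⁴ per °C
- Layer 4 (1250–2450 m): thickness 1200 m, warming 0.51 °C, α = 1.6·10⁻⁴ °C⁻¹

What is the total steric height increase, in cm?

Δh ≈ 28.7 cm

Layer 1: 3.4×10⁻⁴ × 1.8 × 240 = 0.14688 m
240–390 m: 150 × 0.28 × 2.1×10⁻⁴ = 0.00882 m
Layer 3: 1.7×10⁻⁴ × 860 × 0.23 = 0.033626 m
1.6×10⁻⁴ × 0.51 × 1200 = 0.09792 m
Δh = 0.14688 + 0.00882 + 0.033626 + 0.09792 = 0.287246 m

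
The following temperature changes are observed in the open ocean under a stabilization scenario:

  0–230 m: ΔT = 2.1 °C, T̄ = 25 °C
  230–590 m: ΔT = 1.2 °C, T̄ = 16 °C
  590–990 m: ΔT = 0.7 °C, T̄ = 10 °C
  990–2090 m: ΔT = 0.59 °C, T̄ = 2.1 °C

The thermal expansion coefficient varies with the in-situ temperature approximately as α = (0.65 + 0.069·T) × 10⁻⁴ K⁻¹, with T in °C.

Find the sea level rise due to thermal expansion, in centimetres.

Layer 1: α = (0.65 + 0.069×25)×10⁻⁴ = 2.375×10⁻⁴ K⁻¹
Layer 2: α = (0.65 + 0.069×16)×10⁻⁴ = 1.754×10⁻⁴ K⁻¹
Layer 3: α = (0.65 + 0.069×10)×10⁻⁴ = 1.34×10⁻⁴ K⁻¹
Layer 4: α = (0.65 + 0.069×2.1)×10⁻⁴ = 0.7949×10⁻⁴ K⁻¹
Layer 1: 2.1 × 230 × 2.375×10⁻⁴ = 0.1147125 m
Layer 2: 360 × 1.754×10⁻⁴ × 1.2 = 0.0757728 m
Layer 3: 0.7 × 400 × 1.34×10⁻⁴ = 0.03752 m
990–2090 m: 0.7949×10⁻⁴ × 0.59 × 1100 = 0.05158901 m
Δh = 0.1147125 + 0.0757728 + 0.03752 + 0.05158901 = 0.27959431 m ≈ 28 cm

28 cm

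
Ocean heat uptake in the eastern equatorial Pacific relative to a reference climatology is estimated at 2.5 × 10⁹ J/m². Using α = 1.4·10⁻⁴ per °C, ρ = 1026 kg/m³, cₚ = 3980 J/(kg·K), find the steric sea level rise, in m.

about 0.0857 m

Δh = αQ/(ρcₚ) = 1.4×10⁻⁴ × 2.5×10⁹ / (1026 × 3980) ≈ 0.085711 m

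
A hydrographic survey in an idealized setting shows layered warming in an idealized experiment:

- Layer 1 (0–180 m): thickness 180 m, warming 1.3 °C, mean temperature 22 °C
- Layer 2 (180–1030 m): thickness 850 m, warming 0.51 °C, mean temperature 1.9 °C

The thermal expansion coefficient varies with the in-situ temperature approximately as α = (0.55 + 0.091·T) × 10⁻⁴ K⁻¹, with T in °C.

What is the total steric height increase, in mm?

Layer 1: α = (0.55 + 0.091×22)×10⁻⁴ = 2.552×10⁻⁴ K⁻¹
Layer 2: α = (0.55 + 0.091×1.9)×10⁻⁴ = 0.7229×10⁻⁴ K⁻¹
0–180 m: 1.3 × 2.552×10⁻⁴ × 180 = 0.0597168 m
0.7229×10⁻⁴ × 850 × 0.51 = 0.031337715 m
Δh = 0.0597168 + 0.031337715 = 0.091054515 m ≈ 91.1 mm

91.1 mm of thermosteric rise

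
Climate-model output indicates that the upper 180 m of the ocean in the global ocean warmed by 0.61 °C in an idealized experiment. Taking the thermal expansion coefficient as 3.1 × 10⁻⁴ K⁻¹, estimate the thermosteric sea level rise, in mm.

Δh = αΔT·H = 3.1×10⁻⁴ × 0.61 × 180 = 0.034038 m

Δh = 34.0 mm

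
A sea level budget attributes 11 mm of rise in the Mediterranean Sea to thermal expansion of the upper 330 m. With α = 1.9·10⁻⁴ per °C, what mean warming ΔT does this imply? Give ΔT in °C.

about 0.175 °C

ΔT = Δh/(αH) = 0.011 / (1.9×10⁻⁴ × 330) ≈ 0.1754 °C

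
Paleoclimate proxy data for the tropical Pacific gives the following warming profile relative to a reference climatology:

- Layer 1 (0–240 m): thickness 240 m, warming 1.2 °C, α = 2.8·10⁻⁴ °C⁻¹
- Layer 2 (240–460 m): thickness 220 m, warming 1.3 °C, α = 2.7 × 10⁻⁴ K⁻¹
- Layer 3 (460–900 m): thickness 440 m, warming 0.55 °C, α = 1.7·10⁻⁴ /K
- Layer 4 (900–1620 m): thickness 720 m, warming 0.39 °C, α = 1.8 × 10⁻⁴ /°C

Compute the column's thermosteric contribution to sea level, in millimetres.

0–240 m: 2.8×10⁻⁴ × 1.2 × 240 = 0.08064 m
220 × 1.3 × 2.7×10⁻⁴ = 0.07722 m
0.55 × 1.7×10⁻⁴ × 440 = 0.04114 m
900–1620 m: 720 × 1.8×10⁻⁴ × 0.39 = 0.050544 m
Δh = 0.08064 + 0.07722 + 0.04114 + 0.050544 = 0.249544 m

250 mm of thermosteric rise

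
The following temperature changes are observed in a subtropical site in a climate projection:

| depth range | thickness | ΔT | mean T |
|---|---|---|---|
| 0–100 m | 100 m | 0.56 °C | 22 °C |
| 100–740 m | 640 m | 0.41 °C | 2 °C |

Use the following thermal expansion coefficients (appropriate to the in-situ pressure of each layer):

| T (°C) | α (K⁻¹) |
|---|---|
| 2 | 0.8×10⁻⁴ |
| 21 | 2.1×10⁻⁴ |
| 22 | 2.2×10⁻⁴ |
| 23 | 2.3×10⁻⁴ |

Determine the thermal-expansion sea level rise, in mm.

Δh = 33 mm

Layer 1 at 22 °C → α = 2.2×10⁻⁴ K⁻¹
Layer 2 at 2 °C → α = 0.8×10⁻⁴ K⁻¹
0–100 m: 2.2×10⁻⁴ × 0.56 × 100 = 0.01232 m
100–740 m: 640 × 0.41 × 0.8×10⁻⁴ = 0.020992 m
Δh = 0.01232 + 0.020992 = 0.033312 m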